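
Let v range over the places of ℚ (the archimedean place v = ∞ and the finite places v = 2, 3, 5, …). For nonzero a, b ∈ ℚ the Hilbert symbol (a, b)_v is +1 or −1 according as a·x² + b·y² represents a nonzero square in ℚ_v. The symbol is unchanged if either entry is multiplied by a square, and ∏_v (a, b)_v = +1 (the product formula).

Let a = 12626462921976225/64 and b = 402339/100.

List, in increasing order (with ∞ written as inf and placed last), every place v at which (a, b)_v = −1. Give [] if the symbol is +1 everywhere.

Mod squares: a ≡ 1, b ≡ 8211. Check v ∈ {∞, 2, 3, 5, 7, 17, 23}.
v=5: a=5^2·(≡1), b=5^-2·(≡1) mod 5; (1|5)=+1, (1|5)=+1; (−1)^{2·-2·2}·(+1)^-2·(+1)^2 = +1.
v=17: a=17^4·(≡1), b=17^1·(≡7) mod 17; (1|17)=+1, (7|17)=-1; (−1)^{4·1·8}·(+1)^1·(-1)^4 = +1.
v=2: v_2(a)=-6, v_2(b)=-2; units ≡ 1, 3 (mod 8); ε·ε+αω+βω = 0·1+-6·1+-2·0 ≡ 0  ⇒  (a,b)_2 = +1.
v=∞: 1 > 0 and 8211 > 0  ⇒  (a,b)_∞ = +1.
v=3: a=3^2·(≡1), b=3^1·(≡1) mod 3; (1|3)=+1, (1|3)=+1; (−1)^{2·1·1}·(+1)^1·(+1)^2 = +1.
v=23: a=23^4·(≡3), b=23^1·(≡16) mod 23; (3|23)=+1, (16|23)=+1; (−1)^{4·1·11}·(+1)^1·(+1)^4 = +1.
v=7: a=7^4·(≡1), b=7^3·(≡2) mod 7; (1|7)=+1, (2|7)=+1; (−1)^{4·3·3}·(+1)^3·(+1)^4 = +1.
Ram(a, b) = ∅: the form 1·x² + 8211·y² − z² is isotropic over every ℚ_v, so by Hasse–Minkowski it is isotropic over ℚ.

[]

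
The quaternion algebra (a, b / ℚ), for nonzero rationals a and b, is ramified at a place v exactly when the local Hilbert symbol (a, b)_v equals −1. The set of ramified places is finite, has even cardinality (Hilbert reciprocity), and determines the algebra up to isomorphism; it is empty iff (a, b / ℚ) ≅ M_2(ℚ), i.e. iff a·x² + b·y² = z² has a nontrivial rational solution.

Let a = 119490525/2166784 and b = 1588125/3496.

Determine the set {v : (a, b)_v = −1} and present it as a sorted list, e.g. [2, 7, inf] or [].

[2, 7, 11, 23]

(a, b) ≡ (4389, 18354) mod (ℚ^×)²; places V = {2, 3, 5, 7, 11, 19, 23, ∞}.
(a,b)_19: α=1, u≡14; β=-1, v≡11 (mod 19); (14|19)=-1, (11|19)=+1; sign (−1)^1·-1^-1·+1^1 = +1.
(a,b)_∞: sgn(4389)=+, sgn(18354)=+, so +1.
(a,b)_3: α=3, u≡2; β=1, v≡1 (mod 3); (2|3)=-1, (1|3)=+1; sign (−1)^1·-1^1·+1^3 = +1.
(a,b)_23: α=-2, u≡14; β=-1, v≡13 (mod 23); (14|23)=-1, (13|23)=+1; sign (−1)^0·-1^-1·+1^-2 = -1.
(a,b)_7: α=1, u≡2; β=1, v≡4 (mod 7); (2|7)=+1, (4|7)=+1; sign (−1)^1·+1^1·+1^1 = -1.
(a,b)_2: α=-12, β=-3; u≡5, v≡1 (mod 8); ε(u)ε(v)=0·0, αω(v)=-12·0, βω(u)=-3·1; sum ≡ 1  ⇒  -1.
(a,b)_5: α=2, u≡4; β=4, v≡1 (mod 5); (4|5)=+1, (1|5)=+1; sign (−1)^0·+1^4·+1^2 = +1.
(a,b)_11: α=3, u≡1; β=2, v≡10 (mod 11); (1|11)=+1, (10|11)=-1; sign (−1)^0·+1^2·-1^3 = -1.
Ram(4389, 18354) = {2, 7, 11, 23}; no ℚ_2-point on the conic.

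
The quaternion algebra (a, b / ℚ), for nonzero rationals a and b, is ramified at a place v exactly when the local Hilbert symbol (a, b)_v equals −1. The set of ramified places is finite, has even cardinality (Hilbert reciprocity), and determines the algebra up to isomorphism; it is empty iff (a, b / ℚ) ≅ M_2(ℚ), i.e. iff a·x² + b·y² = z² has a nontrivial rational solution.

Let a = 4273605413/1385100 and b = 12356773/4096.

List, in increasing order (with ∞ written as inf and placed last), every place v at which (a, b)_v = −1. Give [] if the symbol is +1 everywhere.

(a, b) ≡ (113183, 253) mod (ℚ^×)²; places V = {2, 3, 5, 7, 11, 13, 17, 19, 23, 37, ∞}.
(a,b)_2: α=-2, β=-12; u≡7, v≡5 (mod 8); ε(u)ε(v)=1·0, αω(v)=-2·1, βω(u)=-12·0; sum ≡ 0  ⇒  +1.
(a,b)_3: α=-6, u≡2; β=0, v≡1 (mod 3); (2|3)=-1, (1|3)=+1; sign (−1)^0·-1^0·+1^-6 = +1.
(a,b)_∞: sgn(113183)=+, sgn(253)=+, so +1.
(a,b)_19: α=-1, u≡2; β=0, v≡6 (mod 19); (2|19)=-1, (6|19)=+1; sign (−1)^0·-1^0·+1^-1 = +1.
(a,b)_23: α=1, u≡7; β=1, v≡20 (mod 23); (7|23)=-1, (20|23)=-1; sign (−1)^1·-1^1·-1^1 = -1.
(a,b)_17: α=0, u≡10; β=2, v≡15 (mod 17); (10|17)=-1, (15|17)=+1; sign (−1)^0·-1^2·+1^0 = +1.
(a,b)_13: α=0, u≡6; β=2, v≡5 (mod 13); (6|13)=-1, (5|13)=-1; sign (−1)^0·-1^2·-1^0 = +1.
(a,b)_37: α=1, u≡12; β=0, v≡14 (mod 37); (12|37)=+1, (14|37)=-1; sign (−1)^0·+1^0·-1^1 = -1.
(a,b)_7: α=3, u≡3; β=0, v≡2 (mod 7); (3|7)=-1, (2|7)=+1; sign (−1)^0·-1^0·+1^3 = +1.
(a,b)_5: α=-2, u≡2; β=0, v≡3 (mod 5); (2|5)=-1, (3|5)=-1; sign (−1)^0·-1^0·-1^-2 = +1.
(a,b)_11: α=4, u≡4; β=1, v≡3 (mod 11); (4|11)=+1, (3|11)=+1; sign (−1)^0·+1^1·+1^4 = +1.
Ram(113183, 253) = {23, 37}; no ℚ_23-point on the conic.

[23, 37]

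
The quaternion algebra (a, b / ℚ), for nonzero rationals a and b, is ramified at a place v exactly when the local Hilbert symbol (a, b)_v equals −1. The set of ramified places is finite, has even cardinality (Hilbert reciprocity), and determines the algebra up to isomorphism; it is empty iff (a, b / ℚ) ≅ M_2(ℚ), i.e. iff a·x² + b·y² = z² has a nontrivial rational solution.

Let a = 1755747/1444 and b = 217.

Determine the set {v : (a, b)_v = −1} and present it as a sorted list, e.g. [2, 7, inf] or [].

[29, 31]

Mod squares: a ≡ 203, b ≡ 217. Check v ∈ {∞, 2, 3, 7, 19, 29, 31}.
v=31: a=31^2·(≡24), b=31^1·(≡7) mod 31; (24|31)=-1, (7|31)=+1; (−1)^{2·1·15}·(-1)^1·(+1)^2 = -1.
v=2: v_2(a)=-2, v_2(b)=0; units ≡ 3, 1 (mod 8); ε·ε+αω+βω = 1·0+-2·0+0·1 ≡ 0  ⇒  (a,b)_2 = +1.
v=∞: 203 > 0 and 217 > 0  ⇒  (a,b)_∞ = +1.
v=29: a=29^1·(≡16), b=29^0·(≡14) mod 29; (16|29)=+1, (14|29)=-1; (−1)^{1·0·14}·(+1)^0·(-1)^1 = -1.
v=19: a=19^-2·(≡13), b=19^0·(≡8) mod 19; (13|19)=-1, (8|19)=-1; (−1)^{-2·0·9}·(-1)^0·(-1)^-2 = +1.
v=7: a=7^1·(≡2), b=7^1·(≡3) mod 7; (2|7)=+1, (3|7)=-1; (−1)^{1·1·3}·(+1)^1·(-1)^1 = +1.
v=3: a=3^2·(≡2), b=3^0·(≡1) mod 3; (2|3)=-1, (1|3)=+1; (−1)^{2·0·1}·(-1)^0·(+1)^2 = +1.
Ram(203, 217) = {29, 31}; no ℚ_29-point on the conic.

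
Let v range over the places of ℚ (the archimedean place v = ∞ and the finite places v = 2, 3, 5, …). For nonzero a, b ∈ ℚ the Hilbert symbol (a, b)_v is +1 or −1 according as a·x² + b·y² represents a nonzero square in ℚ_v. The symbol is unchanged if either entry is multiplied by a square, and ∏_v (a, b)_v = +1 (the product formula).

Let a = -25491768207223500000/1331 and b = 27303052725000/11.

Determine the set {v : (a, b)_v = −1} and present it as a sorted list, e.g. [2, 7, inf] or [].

Mod squares: a ≡ -149226, b ≡ 24310. Check v ∈ {∞, 2, 3, 5, 7, 11, 13, 17, 19}.
v=19: a=19^3·(≡8), b=19^2·(≡16) mod 19; (8|19)=-1, (16|19)=+1; (−1)^{3·2·9}·(-1)^2·(+1)^3 = +1.
v=17: a=17^1·(≡10), b=17^1·(≡16) mod 17; (10|17)=-1, (16|17)=+1; (−1)^{1·1·8}·(-1)^1·(+1)^1 = -1.
v=∞: -149226 < 0 and 24310 > 0  ⇒  (a,b)_∞ = +1.
v=7: a=7^1·(≡1), b=7^0·(≡6) mod 7; (1|7)=+1, (6|7)=-1; (−1)^{1·0·3}·(+1)^0·(-1)^1 = -1.
v=11: a=11^-3·(≡6), b=11^-1·(≡8) mod 11; (6|11)=-1, (8|11)=-1; (−1)^{-3·-1·5}·(-1)^-1·(-1)^-3 = -1.
v=3: a=3^7·(≡1), b=3^4·(≡1) mod 3; (1|3)=+1, (1|3)=+1; (−1)^{7·4·1}·(+1)^4·(+1)^7 = +1.
v=2: v_2(a)=5, v_2(b)=3; units ≡ 3, 3 (mod 8); ε·ε+αω+βω = 1·1+5·1+3·1 ≡ 1  ⇒  (a,b)_2 = -1.
v=13: a=13^4·(≡3), b=13^3·(≡5) mod 13; (3|13)=+1, (5|13)=-1; (−1)^{4·3·6}·(+1)^3·(-1)^4 = +1.
v=5: a=5^6·(≡1), b=5^5·(≡2) mod 5; (1|5)=+1, (2|5)=-1; (−1)^{6·5·2}·(+1)^5·(-1)^6 = +1.
|Ram(-149226, 24310)| = 4, even; anisotropic at {2, 7, 11, 17}.

[2, 7, 11, 17]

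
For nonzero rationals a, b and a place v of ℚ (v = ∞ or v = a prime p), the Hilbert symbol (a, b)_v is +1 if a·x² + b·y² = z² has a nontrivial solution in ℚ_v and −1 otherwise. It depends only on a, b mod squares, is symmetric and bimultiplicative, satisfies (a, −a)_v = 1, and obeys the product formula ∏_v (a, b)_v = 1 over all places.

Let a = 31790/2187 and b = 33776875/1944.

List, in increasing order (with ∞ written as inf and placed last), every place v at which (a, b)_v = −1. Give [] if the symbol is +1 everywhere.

[2, 3, 5, 17]

Mod squares: a ≡ 330, b ≡ 1122. Check v ∈ {∞, 2, 3, 5, 11, 17}.
v=∞: 330 > 0 and 1122 > 0  ⇒  (a,b)_∞ = +1.
v=3: a=3^-7·(≡2), b=3^-5·(≡2) mod 3; (2|3)=-1, (2|3)=-1; (−1)^{-7·-5·1}·(-1)^-5·(-1)^-7 = -1.
v=11: a=11^1·(≡7), b=11^1·(≡1) mod 11; (7|11)=-1, (1|11)=+1; (−1)^{1·1·5}·(-1)^1·(+1)^1 = +1.
v=2: v_2(a)=1, v_2(b)=-3; units ≡ 5, 1 (mod 8); ε·ε+αω+βω = 0·0+1·0+-3·1 ≡ 1  ⇒  (a,b)_2 = -1.
v=5: a=5^1·(≡4), b=5^4·(≡2) mod 5; (4|5)=+1, (2|5)=-1; (−1)^{1·4·2}·(+1)^4·(-1)^1 = -1.
v=17: a=17^2·(≡10), b=17^3·(≡4) mod 17; (10|17)=-1, (4|17)=+1; (−1)^{2·3·8}·(-1)^3·(+1)^2 = -1.
|Ram(330, 1122)| = 4, even; anisotropic at {2, 3, 5, 17}.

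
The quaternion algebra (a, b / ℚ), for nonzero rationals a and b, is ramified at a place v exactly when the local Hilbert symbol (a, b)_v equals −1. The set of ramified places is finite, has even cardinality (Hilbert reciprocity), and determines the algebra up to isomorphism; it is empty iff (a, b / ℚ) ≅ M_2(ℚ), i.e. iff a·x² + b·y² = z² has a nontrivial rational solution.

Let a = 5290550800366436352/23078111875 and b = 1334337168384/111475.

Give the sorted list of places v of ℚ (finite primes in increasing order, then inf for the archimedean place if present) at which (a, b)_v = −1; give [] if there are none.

[7, 13, 29, 31]

Mod squares: a ≡ 1799798, b ≡ 899899. Check v ∈ {∞, 2, 3, 5, 7, 11, 13, 29, 31}.
v=31: a=31^1·(≡29), b=31^1·(≡15) mod 31; (29|31)=-1, (15|31)=-1; (−1)^{1·1·15}·(-1)^1·(-1)^1 = -1.
v=3: a=3^2·(≡2), b=3^2·(≡1) mod 3; (2|3)=-1, (1|3)=+1; (−1)^{2·2·1}·(-1)^2·(+1)^2 = +1.
v=13: a=13^-3·(≡3), b=13^-1·(≡8) mod 13; (3|13)=+1, (8|13)=-1; (−1)^{-3·-1·6}·(+1)^-1·(-1)^-3 = -1.
v=11: a=11^7·(≡1), b=11^5·(≡6) mod 11; (1|11)=+1, (6|11)=-1; (−1)^{7·5·5}·(+1)^5·(-1)^7 = +1.
v=5: a=5^-4·(≡3), b=5^-2·(≡1) mod 5; (3|5)=-1, (1|5)=+1; (−1)^{-4·-2·2}·(-1)^-2·(+1)^-4 = +1.
v=2: v_2(a)=25, v_2(b)=10; units ≡ 3, 3 (mod 8); ε·ε+αω+βω = 1·1+25·1+10·1 ≡ 0  ⇒  (a,b)_2 = +1.
v=29: a=29^1·(≡19), b=29^1·(≡23) mod 29; (19|29)=-1, (23|29)=+1; (−1)^{1·1·14}·(-1)^1·(+1)^1 = -1.
v=∞: 1799798 > 0 and 899899 > 0  ⇒  (a,b)_∞ = +1.
v=7: a=7^-5·(≡4), b=7^-3·(≡1) mod 7; (4|7)=+1, (1|7)=+1; (−1)^{-5·-3·3}·(+1)^-3·(+1)^-5 = -1.
(1799798, 899899 / ℚ) ramifies at {7, 13, 29, 31}: a division algebra.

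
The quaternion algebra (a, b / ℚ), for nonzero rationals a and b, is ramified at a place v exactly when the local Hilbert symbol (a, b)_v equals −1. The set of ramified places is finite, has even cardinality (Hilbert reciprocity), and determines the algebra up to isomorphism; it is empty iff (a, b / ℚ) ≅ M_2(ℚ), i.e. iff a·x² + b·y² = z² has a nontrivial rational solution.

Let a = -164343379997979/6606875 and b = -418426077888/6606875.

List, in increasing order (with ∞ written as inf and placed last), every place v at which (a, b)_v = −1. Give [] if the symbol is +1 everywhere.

(a, b) ≡ (-209, -33) mod (ℚ^×)²; places V = {2, 3, 5, 7, 11, 13, 19, 31, ∞}.
(a,b)_∞: sgn(-209)=−, sgn(-33)=−, so -1.
(a,b)_5: α=-4, u≡1; β=-4, v≡2 (mod 5); (1|5)=+1, (2|5)=-1; sign (−1)^0·+1^-4·-1^-4 = +1.
(a,b)_11: α=-1, u≡9; β=-1, v≡2 (mod 11); (9|11)=+1, (2|11)=-1; sign (−1)^1·+1^-1·-1^-1 = +1.
(a,b)_7: α=4, u≡2; β=2, v≡1 (mod 7); (2|7)=+1, (1|7)=+1; sign (−1)^0·+1^2·+1^4 = +1.
(a,b)_3: α=10, u≡1; β=7, v≡1 (mod 3); (1|3)=+1, (1|3)=+1; sign (−1)^0·+1^7·+1^10 = +1.
(a,b)_2: α=0, β=6; u≡7, v≡7 (mod 8); ε(u)ε(v)=1·1, αω(v)=0·0, βω(u)=6·0; sum ≡ 1  ⇒  -1.
(a,b)_13: α=2, u≡9; β=2, v≡7 (mod 13); (9|13)=+1, (7|13)=-1; sign (−1)^0·+1^2·-1^2 = +1.
(a,b)_19: α=3, u≡3; β=2, v≡16 (mod 19); (3|19)=-1, (16|19)=+1; sign (−1)^0·-1^2·+1^3 = +1.
(a,b)_31: α=-2, u≡20; β=-2, v≡21 (mod 31); (20|31)=+1, (21|31)=-1; sign (−1)^0·+1^-2·-1^-2 = +1.
|Ram(-209, -33)| = 2, even; anisotropic at {2, ∞}.

[2, inf]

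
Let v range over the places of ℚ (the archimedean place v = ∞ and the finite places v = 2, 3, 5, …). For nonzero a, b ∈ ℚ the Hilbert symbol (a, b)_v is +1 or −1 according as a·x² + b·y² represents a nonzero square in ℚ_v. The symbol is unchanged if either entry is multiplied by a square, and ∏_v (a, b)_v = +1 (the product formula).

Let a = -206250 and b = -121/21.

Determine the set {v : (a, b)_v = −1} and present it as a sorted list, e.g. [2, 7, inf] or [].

(a, b) ≡ (-330, -21) mod (ℚ^×)²; places V = {2, 3, 5, 7, 11, ∞}.
(a,b)_5: α=5, u≡4; β=0, v≡4 (mod 5); (4|5)=+1, (4|5)=+1; sign (−1)^0·+1^0·+1^5 = +1.
(a,b)_11: α=1, u≡5; β=2, v≡1 (mod 11); (5|11)=+1, (1|11)=+1; sign (−1)^0·+1^2·+1^1 = +1.
(a,b)_∞: sgn(-330)=−, sgn(-21)=−, so -1.
(a,b)_3: α=1, u≡1; β=-1, v≡2 (mod 3); (1|3)=+1, (2|3)=-1; sign (−1)^1·+1^-1·-1^1 = +1.
(a,b)_7: α=0, u≡5; β=-1, v≡4 (mod 7); (5|7)=-1, (4|7)=+1; sign (−1)^0·-1^-1·+1^0 = -1.
(a,b)_2: α=1, β=0; u≡3, v≡3 (mod 8); ε(u)ε(v)=1·1, αω(v)=1·1, βω(u)=0·1; sum ≡ 0  ⇒  +1.
|Ram(-330, -21)| = 2, even; anisotropic at {7, ∞}.

[7, inf]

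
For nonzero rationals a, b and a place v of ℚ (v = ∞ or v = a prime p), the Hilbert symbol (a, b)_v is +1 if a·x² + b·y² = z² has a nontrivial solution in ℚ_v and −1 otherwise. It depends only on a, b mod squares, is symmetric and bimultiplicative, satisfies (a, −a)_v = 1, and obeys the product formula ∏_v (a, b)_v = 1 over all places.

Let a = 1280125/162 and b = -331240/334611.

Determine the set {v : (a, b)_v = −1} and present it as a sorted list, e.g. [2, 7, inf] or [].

[2, 3, 11, 19]

(a, b) ≡ (2090, -510) mod (ℚ^×)²; places V = {2, 3, 5, 7, 11, 13, 17, 19, ∞}.
(a,b)_2: α=-1, β=3; u≡5, v≡1 (mod 8); ε(u)ε(v)=0·0, αω(v)=-1·0, βω(u)=3·1; sum ≡ 1  ⇒  -1.
(a,b)_5: α=3, u≡3; β=1, v≡2 (mod 5); (3|5)=-1, (2|5)=-1; sign (−1)^0·-1^1·-1^3 = +1.
(a,b)_3: α=-4, u≡2; β=-9, v≡1 (mod 3); (2|3)=-1, (1|3)=+1; sign (−1)^0·-1^-9·+1^-4 = -1.
(a,b)_17: α=0, u≡16; β=-1, v≡4 (mod 17); (16|17)=+1, (4|17)=+1; sign (−1)^0·+1^-1·+1^0 = +1.
(a,b)_7: α=2, u≡1; β=2, v≡4 (mod 7); (1|7)=+1, (4|7)=+1; sign (−1)^0·+1^2·+1^2 = +1.
(a,b)_13: α=0, u≡9; β=2, v≡4 (mod 13); (9|13)=+1, (4|13)=+1; sign (−1)^0·+1^2·+1^0 = +1.
(a,b)_11: α=1, u≡9; β=0, v≡7 (mod 11); (9|11)=+1, (7|11)=-1; sign (−1)^0·+1^0·-1^1 = -1.
(a,b)_19: α=1, u≡2; β=0, v≡3 (mod 19); (2|19)=-1, (3|19)=-1; sign (−1)^0·-1^0·-1^1 = -1.
(a,b)_∞: sgn(2090)=+, sgn(-510)=−, so +1.
|Ram(2090, -510)| = 4, even; anisotropic at {2, 3, 11, 19}.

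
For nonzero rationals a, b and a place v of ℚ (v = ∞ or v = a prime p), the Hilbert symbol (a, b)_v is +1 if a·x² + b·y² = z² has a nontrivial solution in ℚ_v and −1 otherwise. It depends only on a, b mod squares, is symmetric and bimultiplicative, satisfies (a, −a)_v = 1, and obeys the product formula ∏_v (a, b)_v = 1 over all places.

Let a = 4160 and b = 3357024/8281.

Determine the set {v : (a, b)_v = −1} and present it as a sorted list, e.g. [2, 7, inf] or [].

(a, b) ≡ (65, 6) mod (ℚ^×)²; places V = {2, 3, 5, 7, 11, 13, 17, ∞}.
(a,b)_13: α=1, u≡8; β=-2, v≡6 (mod 13); (8|13)=-1, (6|13)=-1; sign (−1)^0·-1^-2·-1^1 = -1.
(a,b)_17: α=0, u≡12; β=2, v≡11 (mod 17); (12|17)=-1, (11|17)=-1; sign (−1)^0·-1^2·-1^0 = +1.
(a,b)_5: α=1, u≡2; β=0, v≡4 (mod 5); (2|5)=-1, (4|5)=+1; sign (−1)^0·-1^0·+1^1 = +1.
(a,b)_7: α=0, u≡2; β=-2, v≡6 (mod 7); (2|7)=+1, (6|7)=-1; sign (−1)^0·+1^-2·-1^0 = +1.
(a,b)_2: α=6, β=5; u≡1, v≡3 (mod 8); ε(u)ε(v)=0·1, αω(v)=6·1, βω(u)=5·0; sum ≡ 0  ⇒  +1.
(a,b)_11: α=0, u≡2; β=2, v≡10 (mod 11); (2|11)=-1, (10|11)=-1; sign (−1)^0·-1^2·-1^0 = +1.
(a,b)_3: α=0, u≡2; β=1, v≡2 (mod 3); (2|3)=-1, (2|3)=-1; sign (−1)^0·-1^1·-1^0 = -1.
(a,b)_∞: sgn(65)=+, sgn(6)=+, so +1.
|Ram(65, 6)| = 2, even; anisotropic at {3, 13}.

[3, 13]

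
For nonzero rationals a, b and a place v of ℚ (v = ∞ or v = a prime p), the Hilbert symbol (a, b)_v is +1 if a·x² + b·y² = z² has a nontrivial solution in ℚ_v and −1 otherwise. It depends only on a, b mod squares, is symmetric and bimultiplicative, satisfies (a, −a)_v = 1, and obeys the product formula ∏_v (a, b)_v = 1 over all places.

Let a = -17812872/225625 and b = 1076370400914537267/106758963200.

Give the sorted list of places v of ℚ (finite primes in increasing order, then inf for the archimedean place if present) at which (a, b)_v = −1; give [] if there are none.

[11, 43]

Mod squares: a ≡ -1122, b ≡ 48246. Check v ∈ {∞, 2, 3, 5, 7, 11, 17, 19, 43}.
v=5: a=5^-4·(≡3), b=5^-2·(≡4) mod 5; (3|5)=-1, (4|5)=+1; (−1)^{-4·-2·2}·(-1)^-2·(+1)^-4 = +1.
v=19: a=19^-2·(≡15), b=19^-4·(≡11) mod 19; (15|19)=-1, (11|19)=+1; (−1)^{-2·-4·9}·(-1)^-4·(+1)^-2 = +1.
v=43: a=43^0·(≡34), b=43^1·(≡21) mod 43; (34|43)=-1, (21|43)=+1; (−1)^{0·1·21}·(-1)^1·(+1)^0 = -1.
v=7: a=7^2·(≡3), b=7^4·(≡4) mod 7; (3|7)=-1, (4|7)=+1; (−1)^{2·4·3}·(-1)^4·(+1)^2 = +1.
v=11: a=11^1·(≡6), b=11^3·(≡6) mod 11; (6|11)=-1, (6|11)=-1; (−1)^{1·3·5}·(-1)^3·(-1)^1 = -1.
v=2: v_2(a)=3, v_2(b)=-15; units ≡ 7, 3 (mod 8); ε·ε+αω+βω = 1·1+3·1+-15·0 ≡ 0  ⇒  (a,b)_2 = +1.
v=17: a=17^1·(≡13), b=17^3·(≡4) mod 17; (13|17)=+1, (4|17)=+1; (−1)^{1·3·8}·(+1)^3·(+1)^1 = +1.
v=∞: -1122 < 0 and 48246 > 0  ⇒  (a,b)_∞ = +1.
v=3: a=3^5·(≡1), b=3^13·(≡2) mod 3; (1|3)=+1, (2|3)=-1; (−1)^{5·13·1}·(+1)^13·(-1)^5 = +1.
(-1122, 48246 / ℚ) ramifies at {11, 43}: a division algebra.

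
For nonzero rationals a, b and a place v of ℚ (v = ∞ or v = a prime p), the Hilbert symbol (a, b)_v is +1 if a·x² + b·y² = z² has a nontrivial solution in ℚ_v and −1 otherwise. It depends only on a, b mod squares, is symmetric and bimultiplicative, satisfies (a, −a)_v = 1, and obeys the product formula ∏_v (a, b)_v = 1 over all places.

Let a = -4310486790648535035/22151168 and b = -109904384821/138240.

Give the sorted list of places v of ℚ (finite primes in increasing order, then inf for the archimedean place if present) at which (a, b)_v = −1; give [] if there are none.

[2, 5, 7, inf]

(a, b) ≡ (-39270, -19635) mod (ℚ^×)²; places V = {2, 3, 5, 7, 11, 13, 17, ∞}.
(a,b)_7: α=9, u≡1; β=5, v≡2 (mod 7); (1|7)=+1, (2|7)=+1; sign (−1)^1·+1^5·+1^9 = -1.
(a,b)_13: α=-2, u≡12; β=0, v≡5 (mod 13); (12|13)=+1, (5|13)=-1; sign (−1)^0·+1^0·-1^-2 = +1.
(a,b)_∞: sgn(-39270)=−, sgn(-19635)=−, so -1.
(a,b)_11: α=5, u≡5; β=3, v≡6 (mod 11); (5|11)=+1, (6|11)=-1; sign (−1)^1·+1^3·-1^5 = +1.
(a,b)_3: α=3, u≡2; β=-3, v≡1 (mod 3); (2|3)=-1, (1|3)=+1; sign (−1)^1·-1^-3·+1^3 = +1.
(a,b)_5: α=1, u≡1; β=-1, v≡3 (mod 5); (1|5)=+1, (3|5)=-1; sign (−1)^0·+1^-1·-1^1 = -1.
(a,b)_17: α=3, u≡1; β=3, v≡1 (mod 17); (1|17)=+1, (1|17)=+1; sign (−1)^0·+1^3·+1^3 = +1.
(a,b)_2: α=-17, β=-10; u≡5, v≡5 (mod 8); ε(u)ε(v)=0·0, αω(v)=-17·1, βω(u)=-10·1; sum ≡ 1  ⇒  -1.
(-39270, -19635 / ℚ) ramifies at {2, 5, 7, ∞}: a division algebra.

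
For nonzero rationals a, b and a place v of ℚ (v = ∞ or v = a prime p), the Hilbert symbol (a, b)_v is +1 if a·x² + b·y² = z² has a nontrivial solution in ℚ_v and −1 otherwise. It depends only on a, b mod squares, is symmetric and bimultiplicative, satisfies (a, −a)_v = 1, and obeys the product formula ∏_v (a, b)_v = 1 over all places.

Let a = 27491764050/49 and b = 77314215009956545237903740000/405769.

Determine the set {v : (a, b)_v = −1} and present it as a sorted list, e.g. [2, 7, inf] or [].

Mod squares: a ≡ 66082, b ≡ 2841526. Check v ∈ {∞, 2, 3, 5, 7, 13, 19, 37, 43, 47}.
v=3: a=3^2·(≡1), b=3^6·(≡1) mod 3; (1|3)=+1, (1|3)=+1; (−1)^{2·6·1}·(+1)^6·(+1)^2 = +1.
v=37: a=37^1·(≡16), b=37^3·(≡35) mod 37; (16|37)=+1, (35|37)=-1; (−1)^{1·3·18}·(+1)^3·(-1)^1 = -1.
v=∞: 66082 > 0 and 2841526 > 0  ⇒  (a,b)_∞ = +1.
v=43: a=43^2·(≡28), b=43^5·(≡5) mod 43; (28|43)=-1, (5|43)=-1; (−1)^{2·5·21}·(-1)^5·(-1)^2 = -1.
v=2: v_2(a)=1, v_2(b)=5; units ≡ 1, 3 (mod 8); ε·ε+αω+βω = 0·1+1·1+5·0 ≡ 1  ⇒  (a,b)_2 = -1.
v=47: a=47^1·(≡38), b=47^3·(≡28) mod 47; (38|47)=-1, (28|47)=+1; (−1)^{1·3·23}·(-1)^3·(+1)^1 = +1.
v=19: a=19^1·(≡7), b=19^3·(≡17) mod 19; (7|19)=+1, (17|19)=+1; (−1)^{1·3·9}·(+1)^3·(+1)^1 = -1.
v=5: a=5^2·(≡3), b=5^4·(≡1) mod 5; (3|5)=-1, (1|5)=+1; (−1)^{2·4·2}·(-1)^4·(+1)^2 = +1.
v=13: a=13^0·(≡1), b=13^-2·(≡3) mod 13; (1|13)=+1, (3|13)=+1; (−1)^{0·-2·6}·(+1)^-2·(+1)^0 = +1.
v=7: a=7^-2·(≡2), b=7^-4·(≡1) mod 7; (2|7)=+1, (1|7)=+1; (−1)^{-2·-4·3}·(+1)^-4·(+1)^-2 = +1.
|Ram(66082, 2841526)| = 4, even; anisotropic at {2, 19, 37, 43}.

[2, 19, 37, 43]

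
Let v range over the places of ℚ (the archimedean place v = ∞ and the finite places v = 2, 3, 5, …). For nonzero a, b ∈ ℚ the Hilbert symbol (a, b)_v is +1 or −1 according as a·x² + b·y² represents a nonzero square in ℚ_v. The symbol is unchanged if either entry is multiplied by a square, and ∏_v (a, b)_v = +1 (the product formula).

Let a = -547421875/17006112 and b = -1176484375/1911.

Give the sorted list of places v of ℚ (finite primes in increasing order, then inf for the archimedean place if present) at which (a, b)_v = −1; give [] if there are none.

Mod squares: a ≡ -1430, b ≡ -2145. Check v ∈ {∞, 2, 3, 5, 7, 11, 13, 37}.
v=7: a=7^2·(≡5), b=7^-2·(≡1) mod 7; (5|7)=-1, (1|7)=+1; (−1)^{2·-2·3}·(-1)^-2·(+1)^2 = +1.
v=∞: -1430 < 0 and -2145 < 0  ⇒  (a,b)_∞ = -1.
v=2: v_2(a)=-5, v_2(b)=0; units ≡ 5, 7 (mod 8); ε·ε+αω+βω = 0·1+-5·0+0·1 ≡ 0  ⇒  (a,b)_2 = +1.
v=13: a=13^1·(≡5), b=13^-1·(≡3) mod 13; (5|13)=-1, (3|13)=+1; (−1)^{1·-1·6}·(-1)^-1·(+1)^1 = -1.
v=37: a=37^0·(≡8), b=37^2·(≡1) mod 37; (8|37)=-1, (1|37)=+1; (−1)^{0·2·18}·(-1)^2·(+1)^0 = +1.
v=3: a=3^-12·(≡1), b=3^-1·(≡2) mod 3; (1|3)=+1, (2|3)=-1; (−1)^{-12·-1·1}·(+1)^-1·(-1)^-12 = +1.
v=5: a=5^7·(≡4), b=5^7·(≡1) mod 5; (4|5)=+1, (1|5)=+1; (−1)^{7·7·2}·(+1)^7·(+1)^7 = +1.
v=11: a=11^1·(≡7), b=11^1·(≡5) mod 11; (7|11)=-1, (5|11)=+1; (−1)^{1·1·5}·(-1)^1·(+1)^1 = +1.
|Ram(-1430, -2145)| = 2, even; anisotropic at {13, ∞}.

[13, inf]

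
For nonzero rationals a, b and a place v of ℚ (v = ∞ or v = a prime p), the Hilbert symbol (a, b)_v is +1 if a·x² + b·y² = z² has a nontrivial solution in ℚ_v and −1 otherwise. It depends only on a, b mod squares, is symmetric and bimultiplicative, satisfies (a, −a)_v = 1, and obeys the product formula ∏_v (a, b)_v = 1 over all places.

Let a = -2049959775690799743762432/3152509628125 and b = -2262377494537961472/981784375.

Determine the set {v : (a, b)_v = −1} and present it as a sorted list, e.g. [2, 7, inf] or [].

Mod squares: a ≡ -85690, b ≡ -2090. Check v ∈ {∞, 2, 3, 5, 7, 11, 13, 19, 41}.
v=13: a=13^-6·(≡8), b=13^-4·(≡10) mod 13; (8|13)=-1, (10|13)=+1; (−1)^{-6·-4·6}·(-1)^-4·(+1)^-6 = +1.
v=2: v_2(a)=23, v_2(b)=17; units ≡ 3, 3 (mod 8); ε·ε+αω+βω = 1·1+23·1+17·1 ≡ 1  ⇒  (a,b)_2 = -1.
v=7: a=7^2·(≡4), b=7^2·(≡6) mod 7; (4|7)=+1, (6|7)=-1; (−1)^{2·2·3}·(+1)^2·(-1)^2 = +1.
v=5: a=5^-5·(≡3), b=5^-5·(≡3) mod 5; (3|5)=-1, (3|5)=-1; (−1)^{-5·-5·2}·(-1)^-5·(-1)^-5 = +1.
v=19: a=19^-1·(≡12), b=19^1·(≡17) mod 19; (12|19)=-1, (17|19)=+1; (−1)^{-1·1·9}·(-1)^1·(+1)^-1 = +1.
v=3: a=3^16·(≡2), b=3^8·(≡1) mod 3; (2|3)=-1, (1|3)=+1; (−1)^{16·8·1}·(-1)^8·(+1)^16 = +1.
v=41: a=41^5·(≡31), b=41^4·(≡37) mod 41; (31|41)=+1, (37|41)=+1; (−1)^{5·4·20}·(+1)^4·(+1)^5 = +1.
v=∞: -85690 < 0 and -2090 < 0  ⇒  (a,b)_∞ = -1.
v=11: a=11^-1·(≡9), b=11^-1·(≡2) mod 11; (9|11)=+1, (2|11)=-1; (−1)^{-1·-1·5}·(+1)^-1·(-1)^-1 = +1.
|Ram(-85690, -2090)| = 2, even; anisotropic at {2, ∞}.

[2, inf]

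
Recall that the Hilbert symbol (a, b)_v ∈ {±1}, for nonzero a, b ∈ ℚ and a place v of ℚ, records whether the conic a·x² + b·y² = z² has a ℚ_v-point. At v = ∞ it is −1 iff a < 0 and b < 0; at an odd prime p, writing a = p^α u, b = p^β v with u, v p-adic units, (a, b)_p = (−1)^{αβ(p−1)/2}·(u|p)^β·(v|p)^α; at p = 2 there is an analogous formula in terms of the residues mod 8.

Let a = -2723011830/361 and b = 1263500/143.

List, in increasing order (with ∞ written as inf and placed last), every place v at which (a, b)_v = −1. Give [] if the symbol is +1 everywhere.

(a, b) ≡ (-70, 5005) mod (ℚ^×)²; places V = {2, 3, 5, 7, 11, 13, 19, ∞}.
(a,b)_7: α=3, u≡4; β=1, v≡4 (mod 7); (4|7)=+1, (4|7)=+1; sign (−1)^1·+1^1·+1^3 = -1.
(a,b)_13: α=0, u≡2; β=-1, v≡11 (mod 13); (2|13)=-1, (11|13)=-1; sign (−1)^0·-1^-1·-1^0 = -1.
(a,b)_11: α=2, u≡6; β=-1, v≡9 (mod 11); (6|11)=-1, (9|11)=+1; sign (−1)^0·-1^-1·+1^2 = -1.
(a,b)_∞: sgn(-70)=−, sgn(5005)=+, so +1.
(a,b)_3: α=8, u≡2; β=0, v≡1 (mod 3); (2|3)=-1, (1|3)=+1; sign (−1)^0·-1^0·+1^8 = +1.
(a,b)_5: α=1, u≡4; β=3, v≡1 (mod 5); (4|5)=+1, (1|5)=+1; sign (−1)^0·+1^3·+1^1 = +1.
(a,b)_19: α=-2, u≡17; β=2, v≡8 (mod 19); (17|19)=+1, (8|19)=-1; sign (−1)^0·+1^2·-1^-2 = +1.
(a,b)_2: α=1, β=2; u≡5, v≡5 (mod 8); ε(u)ε(v)=0·0, αω(v)=1·1, βω(u)=2·1; sum ≡ 1  ⇒  -1.
Ram(-70, 5005) = {2, 7, 11, 13}; no ℚ_2-point on the conic.

[2, 7, 11, 13]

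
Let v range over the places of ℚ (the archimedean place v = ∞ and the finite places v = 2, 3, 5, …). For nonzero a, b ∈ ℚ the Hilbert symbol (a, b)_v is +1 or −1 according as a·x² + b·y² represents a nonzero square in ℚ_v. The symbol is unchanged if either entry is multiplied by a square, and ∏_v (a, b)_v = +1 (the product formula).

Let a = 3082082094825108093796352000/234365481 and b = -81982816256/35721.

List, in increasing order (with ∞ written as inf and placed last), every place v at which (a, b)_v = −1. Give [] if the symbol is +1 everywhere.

[11, 31]

Mod squares: a ≡ 73370, b ≡ -41354. Check v ∈ {∞, 2, 3, 5, 7, 11, 23, 29, 31}.
v=5: a=5^3·(≡1), b=5^0·(≡4) mod 5; (1|5)=+1, (4|5)=+1; (−1)^{3·0·2}·(+1)^0·(+1)^3 = +1.
v=∞: 73370 > 0 and -41354 < 0  ⇒  (a,b)_∞ = +1.
v=3: a=3^-14·(≡2), b=3^-6·(≡1) mod 3; (2|3)=-1, (1|3)=+1; (−1)^{-14·-6·1}·(-1)^-6·(+1)^-14 = +1.
v=29: a=29^3·(≡23), b=29^1·(≡13) mod 29; (23|29)=+1, (13|29)=+1; (−1)^{3·1·14}·(+1)^1·(+1)^3 = +1.
v=2: v_2(a)=29, v_2(b)=15; units ≡ 5, 3 (mod 8); ε·ε+αω+βω = 0·1+29·1+15·1 ≡ 0  ⇒  (a,b)_2 = +1.
v=11: a=11^5·(≡3), b=11^2·(≡2) mod 11; (3|11)=+1, (2|11)=-1; (−1)^{5·2·5}·(+1)^2·(-1)^5 = -1.
v=31: a=31^2·(≡29), b=31^1·(≡26) mod 31; (29|31)=-1, (26|31)=-1; (−1)^{2·1·15}·(-1)^1·(-1)^2 = -1.
v=23: a=23^3·(≡12), b=23^1·(≡19) mod 23; (12|23)=+1, (19|23)=-1; (−1)^{3·1·11}·(+1)^1·(-1)^3 = +1.
v=7: a=7^-2·(≡6), b=7^-2·(≡2) mod 7; (6|7)=-1, (2|7)=+1; (−1)^{-2·-2·3}·(-1)^-2·(+1)^-2 = +1.
|Ram(73370, -41354)| = 2, even; anisotropic at {11, 31}.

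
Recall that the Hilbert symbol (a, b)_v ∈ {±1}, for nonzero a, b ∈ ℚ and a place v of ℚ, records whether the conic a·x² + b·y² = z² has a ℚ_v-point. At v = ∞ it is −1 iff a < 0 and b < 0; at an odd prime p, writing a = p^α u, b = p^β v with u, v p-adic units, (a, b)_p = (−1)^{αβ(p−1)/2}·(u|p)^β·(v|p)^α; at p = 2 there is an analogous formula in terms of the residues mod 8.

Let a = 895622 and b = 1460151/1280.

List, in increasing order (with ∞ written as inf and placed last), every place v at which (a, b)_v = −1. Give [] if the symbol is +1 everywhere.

[5, 11, 13, 43]

(a, b) ≡ (18278, 16555) mod (ℚ^×)²; places V = {2, 3, 5, 7, 11, 13, 19, 37, 43, ∞}.
(a,b)_∞: sgn(18278)=+, sgn(16555)=+, so +1.
(a,b)_37: α=1, u≡8; β=0, v≡11 (mod 37); (8|37)=-1, (11|37)=+1; sign (−1)^0·-1^0·+1^1 = +1.
(a,b)_19: α=1, u≡18; β=0, v≡11 (mod 19); (18|19)=-1, (11|19)=+1; sign (−1)^0·-1^0·+1^1 = +1.
(a,b)_43: α=0, u≡18; β=1, v≡40 (mod 43); (18|43)=-1, (40|43)=+1; sign (−1)^0·-1^1·+1^0 = -1.
(a,b)_13: α=1, u≡7; β=0, v≡5 (mod 13); (7|13)=-1, (5|13)=-1; sign (−1)^0·-1^0·-1^1 = -1.
(a,b)_7: α=2, u≡1; β=3, v≡6 (mod 7); (1|7)=+1, (6|7)=-1; sign (−1)^0·+1^3·-1^2 = +1.
(a,b)_2: α=1, β=-8; u≡3, v≡3 (mod 8); ε(u)ε(v)=1·1, αω(v)=1·1, βω(u)=-8·1; sum ≡ 0  ⇒  +1.
(a,b)_11: α=0, u≡2; β=1, v≡1 (mod 11); (2|11)=-1, (1|11)=+1; sign (−1)^0·-1^1·+1^0 = -1.
(a,b)_5: α=0, u≡2; β=-1, v≡1 (mod 5); (2|5)=-1, (1|5)=+1; sign (−1)^0·-1^-1·+1^0 = -1.
(a,b)_3: α=0, u≡2; β=2, v≡1 (mod 3); (2|3)=-1, (1|3)=+1; sign (−1)^0·-1^2·+1^0 = +1.
(18278, 16555 / ℚ) ramifies at {5, 11, 13, 43}: a division algebra.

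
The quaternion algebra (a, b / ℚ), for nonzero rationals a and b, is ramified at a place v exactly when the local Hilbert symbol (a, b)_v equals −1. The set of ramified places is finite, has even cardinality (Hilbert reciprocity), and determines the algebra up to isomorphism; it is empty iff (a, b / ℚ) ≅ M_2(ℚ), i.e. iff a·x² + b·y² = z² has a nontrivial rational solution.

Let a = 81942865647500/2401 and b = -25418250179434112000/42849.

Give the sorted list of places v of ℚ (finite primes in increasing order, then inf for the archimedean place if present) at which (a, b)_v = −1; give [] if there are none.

(a, b) ≡ (11, -230945) mod (ℚ^×)²; places V = {2, 3, 5, 7, 11, 13, 17, 19, 23, 29, ∞}.
(a,b)_5: α=4, u≡1; β=3, v≡1 (mod 5); (1|5)=+1, (1|5)=+1; sign (−1)^0·+1^3·+1^4 = +1.
(a,b)_29: α=0, u≡8; β=2, v≡26 (mod 29); (8|29)=-1, (26|29)=-1; sign (−1)^0·-1^2·-1^0 = +1.
(a,b)_17: α=2, u≡11; β=3, v≡15 (mod 17); (11|17)=-1, (15|17)=+1; sign (−1)^0·-1^3·+1^2 = -1.
(a,b)_3: α=0, u≡2; β=-4, v≡1 (mod 3); (2|3)=-1, (1|3)=+1; sign (−1)^0·-1^-4·+1^0 = +1.
(a,b)_7: α=-4, u≡4; β=2, v≡3 (mod 7); (4|7)=+1, (3|7)=-1; sign (−1)^0·+1^2·-1^-4 = +1.
(a,b)_13: α=4, u≡8; β=1, v≡6 (mod 13); (8|13)=-1, (6|13)=-1; sign (−1)^0·-1^1·-1^4 = -1.
(a,b)_2: α=2, β=10; u≡3, v≡7 (mod 8); ε(u)ε(v)=1·1, αω(v)=2·0, βω(u)=10·1; sum ≡ 1  ⇒  -1.
(a,b)_11: α=1, u≡3; β=1, v≡1 (mod 11); (3|11)=+1, (1|11)=+1; sign (−1)^1·+1^1·+1^1 = -1.
(a,b)_19: α=2, u≡16; β=3, v≡6 (mod 19); (16|19)=+1, (6|19)=+1; sign (−1)^0·+1^3·+1^2 = +1.
(a,b)_∞: sgn(11)=+, sgn(-230945)=−, so +1.
(a,b)_23: α=0, u≡7; β=-2, v≡5 (mod 23); (7|23)=-1, (5|23)=-1; sign (−1)^0·-1^-2·-1^0 = +1.
(11, -230945 / ℚ) ramifies at {2, 11, 13, 17}: a division algebra.

[2, 11, 13, 17]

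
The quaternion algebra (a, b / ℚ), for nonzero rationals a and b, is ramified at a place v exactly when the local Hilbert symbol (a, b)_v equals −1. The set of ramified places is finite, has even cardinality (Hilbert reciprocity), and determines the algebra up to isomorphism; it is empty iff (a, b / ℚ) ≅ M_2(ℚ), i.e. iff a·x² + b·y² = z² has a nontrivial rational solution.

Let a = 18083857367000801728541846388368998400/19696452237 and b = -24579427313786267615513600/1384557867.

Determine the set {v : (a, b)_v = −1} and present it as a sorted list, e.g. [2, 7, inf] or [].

Mod squares: a ≡ 4121853, b ≡ -48633. Check v ∈ {∞, 2, 3, 5, 7, 11, 13, 17, 19, 23, 29, 31, 41, 43, 47}.
v=41: a=41^3·(≡33), b=41^2·(≡15) mod 41; (33|41)=+1, (15|41)=-1; (−1)^{3·2·20}·(+1)^2·(-1)^3 = -1.
v=29: a=29^2·(≡7), b=29^1·(≡24) mod 29; (7|29)=+1, (24|29)=+1; (−1)^{2·1·14}·(+1)^1·(+1)^2 = +1.
v=17: a=17^4·(≡13), b=17^4·(≡2) mod 17; (13|17)=+1, (2|17)=+1; (−1)^{4·4·8}·(+1)^4·(+1)^4 = +1.
v=2: v_2(a)=20, v_2(b)=10; units ≡ 5, 7 (mod 8); ε·ε+αω+βω = 0·1+20·0+10·1 ≡ 0  ⇒  (a,b)_2 = +1.
v=23: a=23^3·(≡12), b=23^2·(≡4) mod 23; (12|23)=+1, (4|23)=+1; (−1)^{3·2·11}·(+1)^2·(+1)^3 = +1.
v=11: a=11^-2·(≡6), b=11^-2·(≡5) mod 11; (6|11)=-1, (5|11)=+1; (−1)^{-2·-2·5}·(-1)^-2·(+1)^-2 = +1.
v=5: a=5^2·(≡3), b=5^2·(≡3) mod 5; (3|5)=-1, (3|5)=-1; (−1)^{2·2·2}·(-1)^2·(-1)^2 = +1.
v=31: a=31^-1·(≡25), b=31^-2·(≡23) mod 31; (25|31)=+1, (23|31)=-1; (−1)^{-1·-2·15}·(+1)^-2·(-1)^-1 = -1.
v=43: a=43^2·(≡33), b=43^1·(≡37) mod 43; (33|43)=-1, (37|43)=-1; (−1)^{2·1·21}·(-1)^1·(-1)^2 = -1.
v=∞: 4121853 > 0 and -48633 < 0  ⇒  (a,b)_∞ = +1.
v=19: a=19^2·(≡15), b=19^2·(≡9) mod 19; (15|19)=-1, (9|19)=+1; (−1)^{2·2·9}·(-1)^2·(+1)^2 = +1.
v=7: a=7^-4·(≡1), b=7^-2·(≡3) mod 7; (1|7)=+1, (3|7)=-1; (−1)^{-4·-2·3}·(+1)^-2·(-1)^-4 = +1.
v=13: a=13^2·(≡8), b=13^1·(≡1) mod 13; (8|13)=-1, (1|13)=+1; (−1)^{2·1·6}·(-1)^1·(+1)^2 = -1.
v=3: a=3^-7·(≡2), b=3^-5·(≡1) mod 3; (2|3)=-1, (1|3)=+1; (−1)^{-7·-5·1}·(-1)^-5·(+1)^-7 = +1.
v=47: a=47^3·(≡45), b=47^2·(≡32) mod 47; (45|47)=-1, (32|47)=+1; (−1)^{3·2·23}·(-1)^2·(+1)^3 = +1.
Ram(4121853, -48633) = {13, 31, 41, 43}; no ℚ_13-point on the conic.

[13, 31, 41, 43]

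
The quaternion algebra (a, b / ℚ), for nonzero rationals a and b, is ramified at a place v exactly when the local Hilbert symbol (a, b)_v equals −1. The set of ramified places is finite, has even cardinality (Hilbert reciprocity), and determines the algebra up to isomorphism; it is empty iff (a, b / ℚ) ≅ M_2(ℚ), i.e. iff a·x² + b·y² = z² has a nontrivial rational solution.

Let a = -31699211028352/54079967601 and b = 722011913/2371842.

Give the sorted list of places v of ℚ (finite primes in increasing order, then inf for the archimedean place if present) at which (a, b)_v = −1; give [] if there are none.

[7, 17]

Mod squares: a ≡ -238, b ≡ 34. Check v ∈ {∞, 2, 3, 7, 11, 17, 19, 29}.
v=17: a=17^1·(≡5), b=17^1·(≡1) mod 17; (5|17)=-1, (1|17)=+1; (−1)^{1·1·8}·(-1)^1·(+1)^1 = -1.
v=∞: -238 < 0 and 34 > 0  ⇒  (a,b)_∞ = +1.
v=11: a=11^-2·(≡1), b=11^-4·(≡5) mod 11; (1|11)=+1, (5|11)=+1; (−1)^{-2·-4·5}·(+1)^-4·(+1)^-2 = +1.
v=2: v_2(a)=7, v_2(b)=-1; units ≡ 1, 1 (mod 8); ε·ε+αω+βω = 0·0+7·0+-1·0 ≡ 0  ⇒  (a,b)_2 = +1.
v=7: a=7^9·(≡2), b=7^6·(≡3) mod 7; (2|7)=+1, (3|7)=-1; (−1)^{9·6·3}·(+1)^6·(-1)^9 = -1.
v=3: a=3^-12·(≡2), b=3^-4·(≡1) mod 3; (2|3)=-1, (1|3)=+1; (−1)^{-12·-4·1}·(-1)^-4·(+1)^-12 = +1.
v=19: a=19^2·(≡17), b=19^2·(≡10) mod 19; (17|19)=+1, (10|19)=-1; (−1)^{2·2·9}·(+1)^2·(-1)^2 = +1.
v=29: a=29^-2·(≡4), b=29^0·(≡13) mod 29; (4|29)=+1, (13|29)=+1; (−1)^{-2·0·14}·(+1)^0·(+1)^-2 = +1.
|Ram(-238, 34)| = 2, even; anisotropic at {7, 17}.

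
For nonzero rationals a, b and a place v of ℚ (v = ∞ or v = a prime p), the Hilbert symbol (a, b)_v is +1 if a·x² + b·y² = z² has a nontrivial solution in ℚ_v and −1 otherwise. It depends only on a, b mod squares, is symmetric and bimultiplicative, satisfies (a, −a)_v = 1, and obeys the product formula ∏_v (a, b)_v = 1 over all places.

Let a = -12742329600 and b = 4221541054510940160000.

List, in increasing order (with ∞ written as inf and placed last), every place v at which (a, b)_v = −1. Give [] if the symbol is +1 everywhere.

Mod squares: a ≡ -1309, b ≡ 26. Check v ∈ {∞, 2, 3, 5, 7, 11, 13, 17}.
v=13: a=13^2·(≡1), b=13^5·(≡2) mod 13; (1|13)=+1, (2|13)=-1; (−1)^{2·5·6}·(+1)^5·(-1)^2 = +1.
v=7: a=7^1·(≡1), b=7^2·(≡5) mod 7; (1|7)=+1, (5|7)=-1; (−1)^{1·2·3}·(+1)^2·(-1)^1 = -1.
v=11: a=11^1·(≡10), b=11^2·(≡4) mod 11; (10|11)=-1, (4|11)=+1; (−1)^{1·2·5}·(-1)^2·(+1)^1 = +1.
v=2: v_2(a)=8, v_2(b)=17; units ≡ 3, 5 (mod 8); ε·ε+αω+βω = 1·0+8·1+17·1 ≡ 1  ⇒  (a,b)_2 = -1.
v=17: a=17^1·(≡2), b=17^2·(≡2) mod 17; (2|17)=+1, (2|17)=+1; (−1)^{1·2·8}·(+1)^2·(+1)^1 = +1.
v=5: a=5^2·(≡1), b=5^4·(≡1) mod 5; (1|5)=+1, (1|5)=+1; (−1)^{2·4·2}·(+1)^4·(+1)^2 = +1.
v=3: a=3^2·(≡2), b=3^4·(≡2) mod 3; (2|3)=-1, (2|3)=-1; (−1)^{2·4·1}·(-1)^4·(-1)^2 = +1.
v=∞: -1309 < 0 and 26 > 0  ⇒  (a,b)_∞ = +1.
(-1309, 26 / ℚ) ramifies at {2, 7}: a division algebra.

[2, 7]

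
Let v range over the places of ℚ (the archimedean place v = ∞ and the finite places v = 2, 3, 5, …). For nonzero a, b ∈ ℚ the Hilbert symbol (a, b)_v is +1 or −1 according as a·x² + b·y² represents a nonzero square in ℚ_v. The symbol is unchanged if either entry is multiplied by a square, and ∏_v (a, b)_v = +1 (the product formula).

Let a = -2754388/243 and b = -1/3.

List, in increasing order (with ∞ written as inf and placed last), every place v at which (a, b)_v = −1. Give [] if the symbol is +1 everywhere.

(a, b) ≡ (-42159, -3) mod (ℚ^×)²; places V = {2, 3, 7, 13, 23, 47, ∞}.
(a,b)_23: α=1, u≡11; β=0, v≡15 (mod 23); (11|23)=-1, (15|23)=-1; sign (−1)^0·-1^0·-1^1 = -1.
(a,b)_∞: sgn(-42159)=−, sgn(-3)=−, so -1.
(a,b)_3: α=-5, u≡2; β=-1, v≡2 (mod 3); (2|3)=-1, (2|3)=-1; sign (−1)^1·-1^-1·-1^-5 = -1.
(a,b)_47: α=1, u≡30; β=0, v≡31 (mod 47); (30|47)=-1, (31|47)=-1; sign (−1)^0·-1^0·-1^1 = -1.
(a,b)_7: α=2, u≡1; β=0, v≡2 (mod 7); (1|7)=+1, (2|7)=+1; sign (−1)^0·+1^0·+1^2 = +1.
(a,b)_2: α=2, β=0; u≡1, v≡5 (mod 8); ε(u)ε(v)=0·0, αω(v)=2·1, βω(u)=0·0; sum ≡ 0  ⇒  +1.
(a,b)_13: α=1, u≡7; β=0, v≡4 (mod 13); (7|13)=-1, (4|13)=+1; sign (−1)^0·-1^0·+1^1 = +1.
Ram(-42159, -3) = {3, 23, 47, ∞}; no ℚ_3-point on the conic.

[3, 23, 47, inf]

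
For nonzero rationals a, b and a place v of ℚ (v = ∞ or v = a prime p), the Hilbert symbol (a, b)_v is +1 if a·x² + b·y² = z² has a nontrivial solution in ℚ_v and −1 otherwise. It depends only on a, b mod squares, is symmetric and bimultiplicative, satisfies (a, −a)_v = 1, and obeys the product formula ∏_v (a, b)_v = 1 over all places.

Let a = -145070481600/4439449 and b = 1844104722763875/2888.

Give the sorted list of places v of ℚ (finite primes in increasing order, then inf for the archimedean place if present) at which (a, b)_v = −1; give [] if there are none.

[2, 13]

Mod squares: a ≡ -11, b ≡ 390. Check v ∈ {∞, 2, 3, 5, 7, 11, 13, 17, 19, 23, 29, 43}.
v=23: a=23^0·(≡1), b=23^2·(≡11) mod 23; (1|23)=+1, (11|23)=-1; (−1)^{0·2·11}·(+1)^2·(-1)^0 = +1.
v=5: a=5^2·(≡4), b=5^3·(≡2) mod 5; (4|5)=+1, (2|5)=-1; (−1)^{2·3·2}·(+1)^3·(-1)^2 = +1.
v=2: v_2(a)=6, v_2(b)=-3; units ≡ 5, 3 (mod 8); ε·ε+αω+βω = 0·1+6·1+-3·1 ≡ 1  ⇒  (a,b)_2 = -1.
v=43: a=43^-2·(≡26), b=43^0·(≡18) mod 43; (26|43)=-1, (18|43)=-1; (−1)^{-2·0·21}·(-1)^0·(-1)^-2 = +1.
v=17: a=17^0·(≡14), b=17^2·(≡1) mod 17; (14|17)=-1, (1|17)=+1; (−1)^{0·2·8}·(-1)^2·(+1)^0 = +1.
v=∞: -11 < 0 and 390 > 0  ⇒  (a,b)_∞ = +1.
v=11: a=11^3·(≡7), b=11^4·(≡4) mod 11; (7|11)=-1, (4|11)=+1; (−1)^{3·4·5}·(-1)^4·(+1)^3 = +1.
v=3: a=3^4·(≡1), b=3^1·(≡1) mod 3; (1|3)=+1, (1|3)=+1; (−1)^{4·1·1}·(+1)^1·(+1)^4 = +1.
v=29: a=29^2·(≡2), b=29^0·(≡6) mod 29; (2|29)=-1, (6|29)=+1; (−1)^{2·0·14}·(-1)^0·(+1)^2 = +1.
v=7: a=7^-4·(≡5), b=7^0·(≡3) mod 7; (5|7)=-1, (3|7)=-1; (−1)^{-4·0·3}·(-1)^0·(-1)^-4 = +1.
v=13: a=13^0·(≡8), b=13^3·(≡10) mod 13; (8|13)=-1, (10|13)=+1; (−1)^{0·3·6}·(-1)^3·(+1)^0 = -1.
v=19: a=19^0·(≡13), b=19^-2·(≡2) mod 19; (13|19)=-1, (2|19)=-1; (−1)^{0·-2·9}·(-1)^-2·(-1)^0 = +1.
(-11, 390 / ℚ) ramifies at {2, 13}: a division algebra.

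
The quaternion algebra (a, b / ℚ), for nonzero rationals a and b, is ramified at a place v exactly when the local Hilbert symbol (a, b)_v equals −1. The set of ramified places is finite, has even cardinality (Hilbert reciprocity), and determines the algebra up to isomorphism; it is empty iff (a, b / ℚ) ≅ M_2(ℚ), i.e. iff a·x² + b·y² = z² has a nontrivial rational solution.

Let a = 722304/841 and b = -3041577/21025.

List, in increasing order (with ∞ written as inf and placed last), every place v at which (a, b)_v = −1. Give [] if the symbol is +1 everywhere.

Mod squares: a ≡ 1254, b ≡ -57. Check v ∈ {∞, 2, 3, 5, 7, 11, 19, 29}.
v=11: a=11^1·(≡1), b=11^2·(≡5) mod 11; (1|11)=+1, (5|11)=+1; (−1)^{1·2·5}·(+1)^2·(+1)^1 = +1.
v=19: a=19^1·(≡7), b=19^1·(≡1) mod 19; (7|19)=+1, (1|19)=+1; (−1)^{1·1·9}·(+1)^1·(+1)^1 = -1.
v=29: a=29^-2·(≡1), b=29^-2·(≡7) mod 29; (1|29)=+1, (7|29)=+1; (−1)^{-2·-2·14}·(+1)^-2·(+1)^-2 = +1.
v=7: a=7^0·(≡2), b=7^2·(≡6) mod 7; (2|7)=+1, (6|7)=-1; (−1)^{0·2·3}·(+1)^2·(-1)^0 = +1.
v=5: a=5^0·(≡4), b=5^-2·(≡3) mod 5; (4|5)=+1, (3|5)=-1; (−1)^{0·-2·2}·(+1)^-2·(-1)^0 = +1.
v=∞: 1254 > 0 and -57 < 0  ⇒  (a,b)_∞ = +1.
v=3: a=3^3·(≡1), b=3^3·(≡2) mod 3; (1|3)=+1, (2|3)=-1; (−1)^{3·3·1}·(+1)^3·(-1)^3 = +1.
v=2: v_2(a)=7, v_2(b)=0; units ≡ 3, 7 (mod 8); ε·ε+αω+βω = 1·1+7·0+0·1 ≡ 1  ⇒  (a,b)_2 = -1.
(1254, -57 / ℚ) ramifies at {2, 19}: a division algebra.

[2, 19]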